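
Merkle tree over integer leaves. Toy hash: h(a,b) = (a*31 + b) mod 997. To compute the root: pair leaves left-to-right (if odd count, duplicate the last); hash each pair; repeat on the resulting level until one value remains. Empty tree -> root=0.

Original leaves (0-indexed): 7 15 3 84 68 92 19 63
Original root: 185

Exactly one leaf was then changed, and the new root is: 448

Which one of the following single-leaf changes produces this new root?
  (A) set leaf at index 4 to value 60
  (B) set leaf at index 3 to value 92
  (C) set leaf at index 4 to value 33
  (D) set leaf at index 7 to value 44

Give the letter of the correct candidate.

Original leaves: [7, 15, 3, 84, 68, 92, 19, 63]
Target new root: 448
Try each candidate change and compute the resulting root:
Candidate A: set leaf[4] = 60 -> leaves = [7, 15, 3, 84, 60, 92, 19, 63]
  L0: [7, 15, 3, 84, 60, 92, 19, 63]
  L1: h(7,15)=(7*31+15)%997=232 h(3,84)=(3*31+84)%997=177 h(60,92)=(60*31+92)%997=955 h(19,63)=(19*31+63)%997=652 -> [232, 177, 955, 652]
  L2: h(232,177)=(232*31+177)%997=390 h(955,652)=(955*31+652)%997=347 -> [390, 347]
  L3: h(390,347)=(390*31+347)%997=473 -> [473]
  root = 473 != target 448
Candidate B: set leaf[3] = 92 -> leaves = [7, 15, 3, 92, 68, 92, 19, 63]
  L0: [7, 15, 3, 92, 68, 92, 19, 63]
  L1: h(7,15)=(7*31+15)%997=232 h(3,92)=(3*31+92)%997=185 h(68,92)=(68*31+92)%997=206 h(19,63)=(19*31+63)%997=652 -> [232, 185, 206, 652]
  L2: h(232,185)=(232*31+185)%997=398 h(206,652)=(206*31+652)%997=59 -> [398, 59]
  L3: h(398,59)=(398*31+59)%997=433 -> [433]
  root = 433 != target 448
Candidate C: set leaf[4] = 33 -> leaves = [7, 15, 3, 84, 33, 92, 19, 63]
  L0: [7, 15, 3, 84, 33, 92, 19, 63]
  L1: h(7,15)=(7*31+15)%997=232 h(3,84)=(3*31+84)%997=177 h(33,92)=(33*31+92)%997=118 h(19,63)=(19*31+63)%997=652 -> [232, 177, 118, 652]
  L2: h(232,177)=(232*31+177)%997=390 h(118,652)=(118*31+652)%997=322 -> [390, 322]
  L3: h(390,322)=(390*31+322)%997=448 -> [448]
  root = 448 == target 448  ** MATCH **
Candidate D: set leaf[7] = 44 -> leaves = [7, 15, 3, 84, 68, 92, 19, 44]
  L0: [7, 15, 3, 84, 68, 92, 19, 44]
  L1: h(7,15)=(7*31+15)%997=232 h(3,84)=(3*31+84)%997=177 h(68,92)=(68*31+92)%997=206 h(19,44)=(19*31+44)%997=633 -> [232, 177, 206, 633]
  L2: h(232,177)=(232*31+177)%997=390 h(206,633)=(206*31+633)%997=40 -> [390, 40]
  L3: h(390,40)=(390*31+40)%997=166 -> [166]
  root = 166 != target 448
Candidate C produces the target root.

Answer: C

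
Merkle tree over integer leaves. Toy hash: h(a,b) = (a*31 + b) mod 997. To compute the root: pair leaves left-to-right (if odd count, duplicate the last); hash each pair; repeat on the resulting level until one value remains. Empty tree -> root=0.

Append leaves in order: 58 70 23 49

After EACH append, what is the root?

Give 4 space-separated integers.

After append 58 (leaves=[58]):
  L0: [58]
  root=58
After append 70 (leaves=[58, 70]):
  L0: [58, 70]
  L1: h(58,70)=(58*31+70)%997=871 -> [871]
  root=871
After append 23 (leaves=[58, 70, 23]):
  L0: [58, 70, 23]
  L1: h(58,70)=(58*31+70)%997=871 h(23,23)=(23*31+23)%997=736 -> [871, 736]
  L2: h(871,736)=(871*31+736)%997=818 -> [818]
  root=818
After append 49 (leaves=[58, 70, 23, 49]):
  L0: [58, 70, 23, 49]
  L1: h(58,70)=(58*31+70)%997=871 h(23,49)=(23*31+49)%997=762 -> [871, 762]
  L2: h(871,762)=(871*31+762)%997=844 -> [844]
  root=844

Answer: 58 871 818 844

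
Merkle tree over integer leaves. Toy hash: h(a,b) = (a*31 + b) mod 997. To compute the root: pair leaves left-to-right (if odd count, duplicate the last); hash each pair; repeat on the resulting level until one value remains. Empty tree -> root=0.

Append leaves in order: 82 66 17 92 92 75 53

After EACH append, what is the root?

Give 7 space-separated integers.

After append 82 (leaves=[82]):
  L0: [82]
  root=82
After append 66 (leaves=[82, 66]):
  L0: [82, 66]
  L1: h(82,66)=(82*31+66)%997=614 -> [614]
  root=614
After append 17 (leaves=[82, 66, 17]):
  L0: [82, 66, 17]
  L1: h(82,66)=(82*31+66)%997=614 h(17,17)=(17*31+17)%997=544 -> [614, 544]
  L2: h(614,544)=(614*31+544)%997=635 -> [635]
  root=635
After append 92 (leaves=[82, 66, 17, 92]):
  L0: [82, 66, 17, 92]
  L1: h(82,66)=(82*31+66)%997=614 h(17,92)=(17*31+92)%997=619 -> [614, 619]
  L2: h(614,619)=(614*31+619)%997=710 -> [710]
  root=710
After append 92 (leaves=[82, 66, 17, 92, 92]):
  L0: [82, 66, 17, 92, 92]
  L1: h(82,66)=(82*31+66)%997=614 h(17,92)=(17*31+92)%997=619 h(92,92)=(92*31+92)%997=950 -> [614, 619, 950]
  L2: h(614,619)=(614*31+619)%997=710 h(950,950)=(950*31+950)%997=490 -> [710, 490]
  L3: h(710,490)=(710*31+490)%997=566 -> [566]
  root=566
After append 75 (leaves=[82, 66, 17, 92, 92, 75]):
  L0: [82, 66, 17, 92, 92, 75]
  L1: h(82,66)=(82*31+66)%997=614 h(17,92)=(17*31+92)%997=619 h(92,75)=(92*31+75)%997=933 -> [614, 619, 933]
  L2: h(614,619)=(614*31+619)%997=710 h(933,933)=(933*31+933)%997=943 -> [710, 943]
  L3: h(710,943)=(710*31+943)%997=22 -> [22]
  root=22
After append 53 (leaves=[82, 66, 17, 92, 92, 75, 53]):
  L0: [82, 66, 17, 92, 92, 75, 53]
  L1: h(82,66)=(82*31+66)%997=614 h(17,92)=(17*31+92)%997=619 h(92,75)=(92*31+75)%997=933 h(53,53)=(53*31+53)%997=699 -> [614, 619, 933, 699]
  L2: h(614,619)=(614*31+619)%997=710 h(933,699)=(933*31+699)%997=709 -> [710, 709]
  L3: h(710,709)=(710*31+709)%997=785 -> [785]
  root=785

Answer: 82 614 635 710 566 22 785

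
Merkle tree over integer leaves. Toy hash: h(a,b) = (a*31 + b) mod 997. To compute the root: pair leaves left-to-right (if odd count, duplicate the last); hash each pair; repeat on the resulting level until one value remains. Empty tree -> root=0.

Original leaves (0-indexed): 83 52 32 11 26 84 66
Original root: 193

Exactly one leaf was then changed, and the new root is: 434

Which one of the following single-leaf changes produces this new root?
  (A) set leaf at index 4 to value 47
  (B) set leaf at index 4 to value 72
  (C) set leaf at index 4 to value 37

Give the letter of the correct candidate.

Answer: A

Derivation:
Original leaves: [83, 52, 32, 11, 26, 84, 66]
Target new root: 434
Try each candidate change and compute the resulting root:
Candidate A: set leaf[4] = 47 -> leaves = [83, 52, 32, 11, 47, 84, 66]
  L0: [83, 52, 32, 11, 47, 84, 66]
  L1: h(83,52)=(83*31+52)%997=631 h(32,11)=(32*31+11)%997=6 h(47,84)=(47*31+84)%997=544 h(66,66)=(66*31+66)%997=118 -> [631, 6, 544, 118]
  L2: h(631,6)=(631*31+6)%997=624 h(544,118)=(544*31+118)%997=33 -> [624, 33]
  L3: h(624,33)=(624*31+33)%997=434 -> [434]
  root = 434 == target 434  ** MATCH **
Candidate B: set leaf[4] = 72 -> leaves = [83, 52, 32, 11, 72, 84, 66]
  L0: [83, 52, 32, 11, 72, 84, 66]
  L1: h(83,52)=(83*31+52)%997=631 h(32,11)=(32*31+11)%997=6 h(72,84)=(72*31+84)%997=322 h(66,66)=(66*31+66)%997=118 -> [631, 6, 322, 118]
  L2: h(631,6)=(631*31+6)%997=624 h(322,118)=(322*31+118)%997=130 -> [624, 130]
  L3: h(624,130)=(624*31+130)%997=531 -> [531]
  root = 531 != target 434
Candidate C: set leaf[4] = 37 -> leaves = [83, 52, 32, 11, 37, 84, 66]
  L0: [83, 52, 32, 11, 37, 84, 66]
  L1: h(83,52)=(83*31+52)%997=631 h(32,11)=(32*31+11)%997=6 h(37,84)=(37*31+84)%997=234 h(66,66)=(66*31+66)%997=118 -> [631, 6, 234, 118]
  L2: h(631,6)=(631*31+6)%997=624 h(234,118)=(234*31+118)%997=393 -> [624, 393]
  L3: h(624,393)=(624*31+393)%997=794 -> [794]
  root = 794 != target 434
Candidate A produces the target root.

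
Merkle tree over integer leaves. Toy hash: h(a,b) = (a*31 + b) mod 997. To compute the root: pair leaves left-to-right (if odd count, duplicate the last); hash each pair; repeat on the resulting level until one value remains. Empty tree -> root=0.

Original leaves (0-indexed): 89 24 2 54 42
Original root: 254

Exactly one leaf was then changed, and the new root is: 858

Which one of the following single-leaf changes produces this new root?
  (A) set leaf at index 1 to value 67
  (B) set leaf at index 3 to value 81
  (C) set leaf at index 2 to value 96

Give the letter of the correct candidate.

Original leaves: [89, 24, 2, 54, 42]
Target new root: 858
Try each candidate change and compute the resulting root:
Candidate A: set leaf[1] = 67 -> leaves = [89, 67, 2, 54, 42]
  L0: [89, 67, 2, 54, 42]
  L1: h(89,67)=(89*31+67)%997=832 h(2,54)=(2*31+54)%997=116 h(42,42)=(42*31+42)%997=347 -> [832, 116, 347]
  L2: h(832,116)=(832*31+116)%997=983 h(347,347)=(347*31+347)%997=137 -> [983, 137]
  L3: h(983,137)=(983*31+137)%997=700 -> [700]
  root = 700 != target 858
Candidate B: set leaf[3] = 81 -> leaves = [89, 24, 2, 81, 42]
  L0: [89, 24, 2, 81, 42]
  L1: h(89,24)=(89*31+24)%997=789 h(2,81)=(2*31+81)%997=143 h(42,42)=(42*31+42)%997=347 -> [789, 143, 347]
  L2: h(789,143)=(789*31+143)%997=674 h(347,347)=(347*31+347)%997=137 -> [674, 137]
  L3: h(674,137)=(674*31+137)%997=94 -> [94]
  root = 94 != target 858
Candidate C: set leaf[2] = 96 -> leaves = [89, 24, 96, 54, 42]
  L0: [89, 24, 96, 54, 42]
  L1: h(89,24)=(89*31+24)%997=789 h(96,54)=(96*31+54)%997=39 h(42,42)=(42*31+42)%997=347 -> [789, 39, 347]
  L2: h(789,39)=(789*31+39)%997=570 h(347,347)=(347*31+347)%997=137 -> [570, 137]
  L3: h(570,137)=(570*31+137)%997=858 -> [858]
  root = 858 == target 858  ** MATCH **
Candidate C produces the target root.

Answer: C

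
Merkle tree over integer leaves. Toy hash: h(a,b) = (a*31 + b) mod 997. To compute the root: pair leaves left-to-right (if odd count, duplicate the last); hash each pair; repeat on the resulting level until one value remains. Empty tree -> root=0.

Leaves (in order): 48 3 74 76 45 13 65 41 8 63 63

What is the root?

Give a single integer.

Answer: 692

Derivation:
L0: [48, 3, 74, 76, 45, 13, 65, 41, 8, 63, 63]
L1: h(48,3)=(48*31+3)%997=494 h(74,76)=(74*31+76)%997=376 h(45,13)=(45*31+13)%997=411 h(65,41)=(65*31+41)%997=62 h(8,63)=(8*31+63)%997=311 h(63,63)=(63*31+63)%997=22 -> [494, 376, 411, 62, 311, 22]
L2: h(494,376)=(494*31+376)%997=735 h(411,62)=(411*31+62)%997=839 h(311,22)=(311*31+22)%997=690 -> [735, 839, 690]
L3: h(735,839)=(735*31+839)%997=693 h(690,690)=(690*31+690)%997=146 -> [693, 146]
L4: h(693,146)=(693*31+146)%997=692 -> [692]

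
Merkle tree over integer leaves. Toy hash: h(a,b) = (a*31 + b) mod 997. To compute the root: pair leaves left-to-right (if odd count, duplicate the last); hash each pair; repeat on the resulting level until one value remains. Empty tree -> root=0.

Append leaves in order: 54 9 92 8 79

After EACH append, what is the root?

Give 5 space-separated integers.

Answer: 54 686 282 198 295

Derivation:
After append 54 (leaves=[54]):
  L0: [54]
  root=54
After append 9 (leaves=[54, 9]):
  L0: [54, 9]
  L1: h(54,9)=(54*31+9)%997=686 -> [686]
  root=686
After append 92 (leaves=[54, 9, 92]):
  L0: [54, 9, 92]
  L1: h(54,9)=(54*31+9)%997=686 h(92,92)=(92*31+92)%997=950 -> [686, 950]
  L2: h(686,950)=(686*31+950)%997=282 -> [282]
  root=282
After append 8 (leaves=[54, 9, 92, 8]):
  L0: [54, 9, 92, 8]
  L1: h(54,9)=(54*31+9)%997=686 h(92,8)=(92*31+8)%997=866 -> [686, 866]
  L2: h(686,866)=(686*31+866)%997=198 -> [198]
  root=198
After append 79 (leaves=[54, 9, 92, 8, 79]):
  L0: [54, 9, 92, 8, 79]
  L1: h(54,9)=(54*31+9)%997=686 h(92,8)=(92*31+8)%997=866 h(79,79)=(79*31+79)%997=534 -> [686, 866, 534]
  L2: h(686,866)=(686*31+866)%997=198 h(534,534)=(534*31+534)%997=139 -> [198, 139]
  L3: h(198,139)=(198*31+139)%997=295 -> [295]
  root=295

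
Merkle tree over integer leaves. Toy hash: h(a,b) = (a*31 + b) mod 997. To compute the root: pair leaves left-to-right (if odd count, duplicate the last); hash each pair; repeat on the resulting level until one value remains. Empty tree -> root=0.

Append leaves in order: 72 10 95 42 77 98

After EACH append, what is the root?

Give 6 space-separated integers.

After append 72 (leaves=[72]):
  L0: [72]
  root=72
After append 10 (leaves=[72, 10]):
  L0: [72, 10]
  L1: h(72,10)=(72*31+10)%997=248 -> [248]
  root=248
After append 95 (leaves=[72, 10, 95]):
  L0: [72, 10, 95]
  L1: h(72,10)=(72*31+10)%997=248 h(95,95)=(95*31+95)%997=49 -> [248, 49]
  L2: h(248,49)=(248*31+49)%997=758 -> [758]
  root=758
After append 42 (leaves=[72, 10, 95, 42]):
  L0: [72, 10, 95, 42]
  L1: h(72,10)=(72*31+10)%997=248 h(95,42)=(95*31+42)%997=993 -> [248, 993]
  L2: h(248,993)=(248*31+993)%997=705 -> [705]
  root=705
After append 77 (leaves=[72, 10, 95, 42, 77]):
  L0: [72, 10, 95, 42, 77]
  L1: h(72,10)=(72*31+10)%997=248 h(95,42)=(95*31+42)%997=993 h(77,77)=(77*31+77)%997=470 -> [248, 993, 470]
  L2: h(248,993)=(248*31+993)%997=705 h(470,470)=(470*31+470)%997=85 -> [705, 85]
  L3: h(705,85)=(705*31+85)%997=6 -> [6]
  root=6
After append 98 (leaves=[72, 10, 95, 42, 77, 98]):
  L0: [72, 10, 95, 42, 77, 98]
  L1: h(72,10)=(72*31+10)%997=248 h(95,42)=(95*31+42)%997=993 h(77,98)=(77*31+98)%997=491 -> [248, 993, 491]
  L2: h(248,993)=(248*31+993)%997=705 h(491,491)=(491*31+491)%997=757 -> [705, 757]
  L3: h(705,757)=(705*31+757)%997=678 -> [678]
  root=678

Answer: 72 248 758 705 6 678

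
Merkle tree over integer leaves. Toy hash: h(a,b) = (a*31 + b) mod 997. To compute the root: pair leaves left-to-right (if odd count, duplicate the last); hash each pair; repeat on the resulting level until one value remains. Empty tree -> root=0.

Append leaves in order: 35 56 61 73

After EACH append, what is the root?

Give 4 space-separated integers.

Answer: 35 144 434 446

Derivation:
After append 35 (leaves=[35]):
  L0: [35]
  root=35
After append 56 (leaves=[35, 56]):
  L0: [35, 56]
  L1: h(35,56)=(35*31+56)%997=144 -> [144]
  root=144
After append 61 (leaves=[35, 56, 61]):
  L0: [35, 56, 61]
  L1: h(35,56)=(35*31+56)%997=144 h(61,61)=(61*31+61)%997=955 -> [144, 955]
  L2: h(144,955)=(144*31+955)%997=434 -> [434]
  root=434
After append 73 (leaves=[35, 56, 61, 73]):
  L0: [35, 56, 61, 73]
  L1: h(35,56)=(35*31+56)%997=144 h(61,73)=(61*31+73)%997=967 -> [144, 967]
  L2: h(144,967)=(144*31+967)%997=446 -> [446]
  root=446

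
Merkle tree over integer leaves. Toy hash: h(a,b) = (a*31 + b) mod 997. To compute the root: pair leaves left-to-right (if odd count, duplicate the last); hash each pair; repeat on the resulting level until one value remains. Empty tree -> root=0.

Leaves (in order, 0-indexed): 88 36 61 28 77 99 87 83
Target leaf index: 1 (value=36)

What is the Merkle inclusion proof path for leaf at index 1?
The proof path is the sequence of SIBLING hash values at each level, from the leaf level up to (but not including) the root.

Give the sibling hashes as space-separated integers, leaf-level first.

Answer: 88 922 86

Derivation:
L0 (leaves): [88, 36, 61, 28, 77, 99, 87, 83], target index=1
L1: h(88,36)=(88*31+36)%997=770 [pair 0] h(61,28)=(61*31+28)%997=922 [pair 1] h(77,99)=(77*31+99)%997=492 [pair 2] h(87,83)=(87*31+83)%997=786 [pair 3] -> [770, 922, 492, 786]
  Sibling for proof at L0: 88
L2: h(770,922)=(770*31+922)%997=864 [pair 0] h(492,786)=(492*31+786)%997=86 [pair 1] -> [864, 86]
  Sibling for proof at L1: 922
L3: h(864,86)=(864*31+86)%997=948 [pair 0] -> [948]
  Sibling for proof at L2: 86
Root: 948
Proof path (sibling hashes from leaf to root): [88, 922, 86]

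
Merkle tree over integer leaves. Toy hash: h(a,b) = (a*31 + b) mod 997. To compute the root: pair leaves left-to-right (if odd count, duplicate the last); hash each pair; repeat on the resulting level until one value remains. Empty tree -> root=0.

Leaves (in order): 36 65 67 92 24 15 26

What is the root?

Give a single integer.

L0: [36, 65, 67, 92, 24, 15, 26]
L1: h(36,65)=(36*31+65)%997=184 h(67,92)=(67*31+92)%997=175 h(24,15)=(24*31+15)%997=759 h(26,26)=(26*31+26)%997=832 -> [184, 175, 759, 832]
L2: h(184,175)=(184*31+175)%997=894 h(759,832)=(759*31+832)%997=433 -> [894, 433]
L3: h(894,433)=(894*31+433)%997=231 -> [231]

Answer: 231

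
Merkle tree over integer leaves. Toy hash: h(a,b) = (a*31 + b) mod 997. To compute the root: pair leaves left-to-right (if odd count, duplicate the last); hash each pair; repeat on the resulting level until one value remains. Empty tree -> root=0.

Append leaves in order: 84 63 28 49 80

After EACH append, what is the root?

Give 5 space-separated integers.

After append 84 (leaves=[84]):
  L0: [84]
  root=84
After append 63 (leaves=[84, 63]):
  L0: [84, 63]
  L1: h(84,63)=(84*31+63)%997=673 -> [673]
  root=673
After append 28 (leaves=[84, 63, 28]):
  L0: [84, 63, 28]
  L1: h(84,63)=(84*31+63)%997=673 h(28,28)=(28*31+28)%997=896 -> [673, 896]
  L2: h(673,896)=(673*31+896)%997=822 -> [822]
  root=822
After append 49 (leaves=[84, 63, 28, 49]):
  L0: [84, 63, 28, 49]
  L1: h(84,63)=(84*31+63)%997=673 h(28,49)=(28*31+49)%997=917 -> [673, 917]
  L2: h(673,917)=(673*31+917)%997=843 -> [843]
  root=843
After append 80 (leaves=[84, 63, 28, 49, 80]):
  L0: [84, 63, 28, 49, 80]
  L1: h(84,63)=(84*31+63)%997=673 h(28,49)=(28*31+49)%997=917 h(80,80)=(80*31+80)%997=566 -> [673, 917, 566]
  L2: h(673,917)=(673*31+917)%997=843 h(566,566)=(566*31+566)%997=166 -> [843, 166]
  L3: h(843,166)=(843*31+166)%997=377 -> [377]
  root=377

Answer: 84 673 822 843 377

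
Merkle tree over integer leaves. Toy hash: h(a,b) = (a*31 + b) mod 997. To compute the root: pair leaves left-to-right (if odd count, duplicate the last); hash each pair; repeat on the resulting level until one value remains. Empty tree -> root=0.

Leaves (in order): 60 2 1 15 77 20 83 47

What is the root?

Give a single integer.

L0: [60, 2, 1, 15, 77, 20, 83, 47]
L1: h(60,2)=(60*31+2)%997=865 h(1,15)=(1*31+15)%997=46 h(77,20)=(77*31+20)%997=413 h(83,47)=(83*31+47)%997=626 -> [865, 46, 413, 626]
L2: h(865,46)=(865*31+46)%997=939 h(413,626)=(413*31+626)%997=468 -> [939, 468]
L3: h(939,468)=(939*31+468)%997=664 -> [664]

Answer: 664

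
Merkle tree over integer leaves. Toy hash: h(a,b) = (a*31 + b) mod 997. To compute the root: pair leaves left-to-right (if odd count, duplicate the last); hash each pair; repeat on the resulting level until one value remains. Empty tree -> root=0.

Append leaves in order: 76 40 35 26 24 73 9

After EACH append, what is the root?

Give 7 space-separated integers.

After append 76 (leaves=[76]):
  L0: [76]
  root=76
After append 40 (leaves=[76, 40]):
  L0: [76, 40]
  L1: h(76,40)=(76*31+40)%997=402 -> [402]
  root=402
After append 35 (leaves=[76, 40, 35]):
  L0: [76, 40, 35]
  L1: h(76,40)=(76*31+40)%997=402 h(35,35)=(35*31+35)%997=123 -> [402, 123]
  L2: h(402,123)=(402*31+123)%997=621 -> [621]
  root=621
After append 26 (leaves=[76, 40, 35, 26]):
  L0: [76, 40, 35, 26]
  L1: h(76,40)=(76*31+40)%997=402 h(35,26)=(35*31+26)%997=114 -> [402, 114]
  L2: h(402,114)=(402*31+114)%997=612 -> [612]
  root=612
After append 24 (leaves=[76, 40, 35, 26, 24]):
  L0: [76, 40, 35, 26, 24]
  L1: h(76,40)=(76*31+40)%997=402 h(35,26)=(35*31+26)%997=114 h(24,24)=(24*31+24)%997=768 -> [402, 114, 768]
  L2: h(402,114)=(402*31+114)%997=612 h(768,768)=(768*31+768)%997=648 -> [612, 648]
  L3: h(612,648)=(612*31+648)%997=677 -> [677]
  root=677
After append 73 (leaves=[76, 40, 35, 26, 24, 73]):
  L0: [76, 40, 35, 26, 24, 73]
  L1: h(76,40)=(76*31+40)%997=402 h(35,26)=(35*31+26)%997=114 h(24,73)=(24*31+73)%997=817 -> [402, 114, 817]
  L2: h(402,114)=(402*31+114)%997=612 h(817,817)=(817*31+817)%997=222 -> [612, 222]
  L3: h(612,222)=(612*31+222)%997=251 -> [251]
  root=251
After append 9 (leaves=[76, 40, 35, 26, 24, 73, 9]):
  L0: [76, 40, 35, 26, 24, 73, 9]
  L1: h(76,40)=(76*31+40)%997=402 h(35,26)=(35*31+26)%997=114 h(24,73)=(24*31+73)%997=817 h(9,9)=(9*31+9)%997=288 -> [402, 114, 817, 288]
  L2: h(402,114)=(402*31+114)%997=612 h(817,288)=(817*31+288)%997=690 -> [612, 690]
  L3: h(612,690)=(612*31+690)%997=719 -> [719]
  root=719

Answer: 76 402 621 612 677 251 719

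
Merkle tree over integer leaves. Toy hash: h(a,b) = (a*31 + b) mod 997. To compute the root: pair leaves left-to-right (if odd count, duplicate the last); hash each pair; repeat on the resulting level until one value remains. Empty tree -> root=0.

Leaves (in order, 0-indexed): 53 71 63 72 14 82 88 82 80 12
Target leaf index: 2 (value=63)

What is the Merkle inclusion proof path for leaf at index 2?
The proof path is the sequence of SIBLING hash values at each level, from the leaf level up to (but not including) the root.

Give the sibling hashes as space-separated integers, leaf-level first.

Answer: 72 717 860 485

Derivation:
L0 (leaves): [53, 71, 63, 72, 14, 82, 88, 82, 80, 12], target index=2
L1: h(53,71)=(53*31+71)%997=717 [pair 0] h(63,72)=(63*31+72)%997=31 [pair 1] h(14,82)=(14*31+82)%997=516 [pair 2] h(88,82)=(88*31+82)%997=816 [pair 3] h(80,12)=(80*31+12)%997=498 [pair 4] -> [717, 31, 516, 816, 498]
  Sibling for proof at L0: 72
L2: h(717,31)=(717*31+31)%997=324 [pair 0] h(516,816)=(516*31+816)%997=860 [pair 1] h(498,498)=(498*31+498)%997=981 [pair 2] -> [324, 860, 981]
  Sibling for proof at L1: 717
L3: h(324,860)=(324*31+860)%997=934 [pair 0] h(981,981)=(981*31+981)%997=485 [pair 1] -> [934, 485]
  Sibling for proof at L2: 860
L4: h(934,485)=(934*31+485)%997=526 [pair 0] -> [526]
  Sibling for proof at L3: 485
Root: 526
Proof path (sibling hashes from leaf to root): [72, 717, 860, 485]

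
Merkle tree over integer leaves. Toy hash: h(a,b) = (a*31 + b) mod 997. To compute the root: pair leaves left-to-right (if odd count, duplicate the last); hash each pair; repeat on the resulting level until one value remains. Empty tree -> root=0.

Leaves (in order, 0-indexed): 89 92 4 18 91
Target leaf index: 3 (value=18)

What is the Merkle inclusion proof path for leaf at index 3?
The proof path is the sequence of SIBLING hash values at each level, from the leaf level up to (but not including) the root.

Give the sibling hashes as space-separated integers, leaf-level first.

L0 (leaves): [89, 92, 4, 18, 91], target index=3
L1: h(89,92)=(89*31+92)%997=857 [pair 0] h(4,18)=(4*31+18)%997=142 [pair 1] h(91,91)=(91*31+91)%997=918 [pair 2] -> [857, 142, 918]
  Sibling for proof at L0: 4
L2: h(857,142)=(857*31+142)%997=787 [pair 0] h(918,918)=(918*31+918)%997=463 [pair 1] -> [787, 463]
  Sibling for proof at L1: 857
L3: h(787,463)=(787*31+463)%997=932 [pair 0] -> [932]
  Sibling for proof at L2: 463
Root: 932
Proof path (sibling hashes from leaf to root): [4, 857, 463]

Answer: 4 857 463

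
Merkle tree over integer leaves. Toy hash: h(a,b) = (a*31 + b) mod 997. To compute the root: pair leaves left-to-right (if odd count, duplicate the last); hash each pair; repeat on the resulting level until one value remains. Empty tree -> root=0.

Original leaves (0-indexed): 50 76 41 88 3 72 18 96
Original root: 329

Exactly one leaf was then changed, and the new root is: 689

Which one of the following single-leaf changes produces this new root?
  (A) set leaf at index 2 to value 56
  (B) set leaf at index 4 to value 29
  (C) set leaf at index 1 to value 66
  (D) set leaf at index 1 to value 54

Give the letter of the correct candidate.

Answer: C

Derivation:
Original leaves: [50, 76, 41, 88, 3, 72, 18, 96]
Target new root: 689
Try each candidate change and compute the resulting root:
Candidate A: set leaf[2] = 56 -> leaves = [50, 76, 56, 88, 3, 72, 18, 96]
  L0: [50, 76, 56, 88, 3, 72, 18, 96]
  L1: h(50,76)=(50*31+76)%997=629 h(56,88)=(56*31+88)%997=827 h(3,72)=(3*31+72)%997=165 h(18,96)=(18*31+96)%997=654 -> [629, 827, 165, 654]
  L2: h(629,827)=(629*31+827)%997=386 h(165,654)=(165*31+654)%997=784 -> [386, 784]
  L3: h(386,784)=(386*31+784)%997=786 -> [786]
  root = 786 != target 689
Candidate B: set leaf[4] = 29 -> leaves = [50, 76, 41, 88, 29, 72, 18, 96]
  L0: [50, 76, 41, 88, 29, 72, 18, 96]
  L1: h(50,76)=(50*31+76)%997=629 h(41,88)=(41*31+88)%997=362 h(29,72)=(29*31+72)%997=971 h(18,96)=(18*31+96)%997=654 -> [629, 362, 971, 654]
  L2: h(629,362)=(629*31+362)%997=918 h(971,654)=(971*31+654)%997=845 -> [918, 845]
  L3: h(918,845)=(918*31+845)%997=390 -> [390]
  root = 390 != target 689
Candidate C: set leaf[1] = 66 -> leaves = [50, 66, 41, 88, 3, 72, 18, 96]
  L0: [50, 66, 41, 88, 3, 72, 18, 96]
  L1: h(50,66)=(50*31+66)%997=619 h(41,88)=(41*31+88)%997=362 h(3,72)=(3*31+72)%997=165 h(18,96)=(18*31+96)%997=654 -> [619, 362, 165, 654]
  L2: h(619,362)=(619*31+362)%997=608 h(165,654)=(165*31+654)%997=784 -> [608, 784]
  L3: h(608,784)=(608*31+784)%997=689 -> [689]
  root = 689 == target 689  ** MATCH **
Candidate D: set leaf[1] = 54 -> leaves = [50, 54, 41, 88, 3, 72, 18, 96]
  L0: [50, 54, 41, 88, 3, 72, 18, 96]
  L1: h(50,54)=(50*31+54)%997=607 h(41,88)=(41*31+88)%997=362 h(3,72)=(3*31+72)%997=165 h(18,96)=(18*31+96)%997=654 -> [607, 362, 165, 654]
  L2: h(607,362)=(607*31+362)%997=236 h(165,654)=(165*31+654)%997=784 -> [236, 784]
  L3: h(236,784)=(236*31+784)%997=124 -> [124]
  root = 124 != target 689
Candidate C produces the target root.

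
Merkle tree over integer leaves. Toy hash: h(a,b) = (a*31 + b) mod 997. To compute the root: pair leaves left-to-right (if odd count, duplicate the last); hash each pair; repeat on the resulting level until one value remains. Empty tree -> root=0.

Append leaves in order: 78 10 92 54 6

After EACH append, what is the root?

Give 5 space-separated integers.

Answer: 78 434 446 408 846

Derivation:
After append 78 (leaves=[78]):
  L0: [78]
  root=78
After append 10 (leaves=[78, 10]):
  L0: [78, 10]
  L1: h(78,10)=(78*31+10)%997=434 -> [434]
  root=434
After append 92 (leaves=[78, 10, 92]):
  L0: [78, 10, 92]
  L1: h(78,10)=(78*31+10)%997=434 h(92,92)=(92*31+92)%997=950 -> [434, 950]
  L2: h(434,950)=(434*31+950)%997=446 -> [446]
  root=446
After append 54 (leaves=[78, 10, 92, 54]):
  L0: [78, 10, 92, 54]
  L1: h(78,10)=(78*31+10)%997=434 h(92,54)=(92*31+54)%997=912 -> [434, 912]
  L2: h(434,912)=(434*31+912)%997=408 -> [408]
  root=408
After append 6 (leaves=[78, 10, 92, 54, 6]):
  L0: [78, 10, 92, 54, 6]
  L1: h(78,10)=(78*31+10)%997=434 h(92,54)=(92*31+54)%997=912 h(6,6)=(6*31+6)%997=192 -> [434, 912, 192]
  L2: h(434,912)=(434*31+912)%997=408 h(192,192)=(192*31+192)%997=162 -> [408, 162]
  L3: h(408,162)=(408*31+162)%997=846 -> [846]
  root=846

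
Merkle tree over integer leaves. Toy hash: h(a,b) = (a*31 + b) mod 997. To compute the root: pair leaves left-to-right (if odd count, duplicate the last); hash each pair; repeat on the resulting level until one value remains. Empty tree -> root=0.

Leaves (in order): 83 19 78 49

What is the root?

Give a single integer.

Answer: 68

Derivation:
L0: [83, 19, 78, 49]
L1: h(83,19)=(83*31+19)%997=598 h(78,49)=(78*31+49)%997=473 -> [598, 473]
L2: h(598,473)=(598*31+473)%997=68 -> [68]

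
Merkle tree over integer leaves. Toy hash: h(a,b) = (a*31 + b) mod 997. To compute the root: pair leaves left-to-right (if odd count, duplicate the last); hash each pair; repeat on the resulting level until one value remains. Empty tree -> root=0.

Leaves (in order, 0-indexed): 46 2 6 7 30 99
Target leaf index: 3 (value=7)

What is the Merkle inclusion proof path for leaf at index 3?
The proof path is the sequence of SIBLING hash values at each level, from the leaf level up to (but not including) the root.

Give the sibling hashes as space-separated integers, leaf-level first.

L0 (leaves): [46, 2, 6, 7, 30, 99], target index=3
L1: h(46,2)=(46*31+2)%997=431 [pair 0] h(6,7)=(6*31+7)%997=193 [pair 1] h(30,99)=(30*31+99)%997=32 [pair 2] -> [431, 193, 32]
  Sibling for proof at L0: 6
L2: h(431,193)=(431*31+193)%997=593 [pair 0] h(32,32)=(32*31+32)%997=27 [pair 1] -> [593, 27]
  Sibling for proof at L1: 431
L3: h(593,27)=(593*31+27)%997=464 [pair 0] -> [464]
  Sibling for proof at L2: 27
Root: 464
Proof path (sibling hashes from leaf to root): [6, 431, 27]

Answer: 6 431 27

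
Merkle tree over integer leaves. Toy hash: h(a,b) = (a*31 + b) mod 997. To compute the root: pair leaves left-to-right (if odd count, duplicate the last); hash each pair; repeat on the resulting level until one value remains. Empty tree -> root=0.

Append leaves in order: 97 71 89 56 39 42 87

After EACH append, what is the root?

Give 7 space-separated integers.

Answer: 97 87 560 527 441 537 76

Derivation:
After append 97 (leaves=[97]):
  L0: [97]
  root=97
After append 71 (leaves=[97, 71]):
  L0: [97, 71]
  L1: h(97,71)=(97*31+71)%997=87 -> [87]
  root=87
After append 89 (leaves=[97, 71, 89]):
  L0: [97, 71, 89]
  L1: h(97,71)=(97*31+71)%997=87 h(89,89)=(89*31+89)%997=854 -> [87, 854]
  L2: h(87,854)=(87*31+854)%997=560 -> [560]
  root=560
After append 56 (leaves=[97, 71, 89, 56]):
  L0: [97, 71, 89, 56]
  L1: h(97,71)=(97*31+71)%997=87 h(89,56)=(89*31+56)%997=821 -> [87, 821]
  L2: h(87,821)=(87*31+821)%997=527 -> [527]
  root=527
After append 39 (leaves=[97, 71, 89, 56, 39]):
  L0: [97, 71, 89, 56, 39]
  L1: h(97,71)=(97*31+71)%997=87 h(89,56)=(89*31+56)%997=821 h(39,39)=(39*31+39)%997=251 -> [87, 821, 251]
  L2: h(87,821)=(87*31+821)%997=527 h(251,251)=(251*31+251)%997=56 -> [527, 56]
  L3: h(527,56)=(527*31+56)%997=441 -> [441]
  root=441
After append 42 (leaves=[97, 71, 89, 56, 39, 42]):
  L0: [97, 71, 89, 56, 39, 42]
  L1: h(97,71)=(97*31+71)%997=87 h(89,56)=(89*31+56)%997=821 h(39,42)=(39*31+42)%997=254 -> [87, 821, 254]
  L2: h(87,821)=(87*31+821)%997=527 h(254,254)=(254*31+254)%997=152 -> [527, 152]
  L3: h(527,152)=(527*31+152)%997=537 -> [537]
  root=537
After append 87 (leaves=[97, 71, 89, 56, 39, 42, 87]):
  L0: [97, 71, 89, 56, 39, 42, 87]
  L1: h(97,71)=(97*31+71)%997=87 h(89,56)=(89*31+56)%997=821 h(39,42)=(39*31+42)%997=254 h(87,87)=(87*31+87)%997=790 -> [87, 821, 254, 790]
  L2: h(87,821)=(87*31+821)%997=527 h(254,790)=(254*31+790)%997=688 -> [527, 688]
  L3: h(527,688)=(527*31+688)%997=76 -> [76]
  root=76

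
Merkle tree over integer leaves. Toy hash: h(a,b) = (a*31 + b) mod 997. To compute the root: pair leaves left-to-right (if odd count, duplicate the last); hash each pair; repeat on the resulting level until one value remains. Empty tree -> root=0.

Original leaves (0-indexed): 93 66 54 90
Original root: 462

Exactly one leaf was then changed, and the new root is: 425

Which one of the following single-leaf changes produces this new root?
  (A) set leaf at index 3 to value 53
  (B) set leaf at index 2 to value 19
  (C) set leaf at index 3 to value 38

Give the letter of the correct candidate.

Answer: A

Derivation:
Original leaves: [93, 66, 54, 90]
Target new root: 425
Try each candidate change and compute the resulting root:
Candidate A: set leaf[3] = 53 -> leaves = [93, 66, 54, 53]
  L0: [93, 66, 54, 53]
  L1: h(93,66)=(93*31+66)%997=955 h(54,53)=(54*31+53)%997=730 -> [955, 730]
  L2: h(955,730)=(955*31+730)%997=425 -> [425]
  root = 425 == target 425  ** MATCH **
Candidate B: set leaf[2] = 19 -> leaves = [93, 66, 19, 90]
  L0: [93, 66, 19, 90]
  L1: h(93,66)=(93*31+66)%997=955 h(19,90)=(19*31+90)%997=679 -> [955, 679]
  L2: h(955,679)=(955*31+679)%997=374 -> [374]
  root = 374 != target 425
Candidate C: set leaf[3] = 38 -> leaves = [93, 66, 54, 38]
  L0: [93, 66, 54, 38]
  L1: h(93,66)=(93*31+66)%997=955 h(54,38)=(54*31+38)%997=715 -> [955, 715]
  L2: h(955,715)=(955*31+715)%997=410 -> [410]
  root = 410 != target 425
Candidate A produces the target root.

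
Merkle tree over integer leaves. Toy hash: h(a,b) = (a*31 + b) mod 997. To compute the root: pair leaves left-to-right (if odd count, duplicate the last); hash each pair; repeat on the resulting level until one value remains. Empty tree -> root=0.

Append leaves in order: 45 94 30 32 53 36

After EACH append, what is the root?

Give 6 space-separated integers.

Answer: 45 492 260 262 580 36

Derivation:
After append 45 (leaves=[45]):
  L0: [45]
  root=45
After append 94 (leaves=[45, 94]):
  L0: [45, 94]
  L1: h(45,94)=(45*31+94)%997=492 -> [492]
  root=492
After append 30 (leaves=[45, 94, 30]):
  L0: [45, 94, 30]
  L1: h(45,94)=(45*31+94)%997=492 h(30,30)=(30*31+30)%997=960 -> [492, 960]
  L2: h(492,960)=(492*31+960)%997=260 -> [260]
  root=260
After append 32 (leaves=[45, 94, 30, 32]):
  L0: [45, 94, 30, 32]
  L1: h(45,94)=(45*31+94)%997=492 h(30,32)=(30*31+32)%997=962 -> [492, 962]
  L2: h(492,962)=(492*31+962)%997=262 -> [262]
  root=262
After append 53 (leaves=[45, 94, 30, 32, 53]):
  L0: [45, 94, 30, 32, 53]
  L1: h(45,94)=(45*31+94)%997=492 h(30,32)=(30*31+32)%997=962 h(53,53)=(53*31+53)%997=699 -> [492, 962, 699]
  L2: h(492,962)=(492*31+962)%997=262 h(699,699)=(699*31+699)%997=434 -> [262, 434]
  L3: h(262,434)=(262*31+434)%997=580 -> [580]
  root=580
After append 36 (leaves=[45, 94, 30, 32, 53, 36]):
  L0: [45, 94, 30, 32, 53, 36]
  L1: h(45,94)=(45*31+94)%997=492 h(30,32)=(30*31+32)%997=962 h(53,36)=(53*31+36)%997=682 -> [492, 962, 682]
  L2: h(492,962)=(492*31+962)%997=262 h(682,682)=(682*31+682)%997=887 -> [262, 887]
  L3: h(262,887)=(262*31+887)%997=36 -> [36]
  root=36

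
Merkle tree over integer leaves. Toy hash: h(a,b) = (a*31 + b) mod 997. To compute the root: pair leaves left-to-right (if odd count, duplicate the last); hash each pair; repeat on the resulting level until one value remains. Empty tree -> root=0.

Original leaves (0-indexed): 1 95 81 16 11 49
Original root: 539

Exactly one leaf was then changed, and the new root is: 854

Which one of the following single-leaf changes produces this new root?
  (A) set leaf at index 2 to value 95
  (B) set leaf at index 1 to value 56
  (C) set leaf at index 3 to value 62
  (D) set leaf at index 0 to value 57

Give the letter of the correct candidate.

Original leaves: [1, 95, 81, 16, 11, 49]
Target new root: 854
Try each candidate change and compute the resulting root:
Candidate A: set leaf[2] = 95 -> leaves = [1, 95, 95, 16, 11, 49]
  L0: [1, 95, 95, 16, 11, 49]
  L1: h(1,95)=(1*31+95)%997=126 h(95,16)=(95*31+16)%997=967 h(11,49)=(11*31+49)%997=390 -> [126, 967, 390]
  L2: h(126,967)=(126*31+967)%997=885 h(390,390)=(390*31+390)%997=516 -> [885, 516]
  L3: h(885,516)=(885*31+516)%997=35 -> [35]
  root = 35 != target 854
Candidate B: set leaf[1] = 56 -> leaves = [1, 56, 81, 16, 11, 49]
  L0: [1, 56, 81, 16, 11, 49]
  L1: h(1,56)=(1*31+56)%997=87 h(81,16)=(81*31+16)%997=533 h(11,49)=(11*31+49)%997=390 -> [87, 533, 390]
  L2: h(87,533)=(87*31+533)%997=239 h(390,390)=(390*31+390)%997=516 -> [239, 516]
  L3: h(239,516)=(239*31+516)%997=946 -> [946]
  root = 946 != target 854
Candidate C: set leaf[3] = 62 -> leaves = [1, 95, 81, 62, 11, 49]
  L0: [1, 95, 81, 62, 11, 49]
  L1: h(1,95)=(1*31+95)%997=126 h(81,62)=(81*31+62)%997=579 h(11,49)=(11*31+49)%997=390 -> [126, 579, 390]
  L2: h(126,579)=(126*31+579)%997=497 h(390,390)=(390*31+390)%997=516 -> [497, 516]
  L3: h(497,516)=(497*31+516)%997=968 -> [968]
  root = 968 != target 854
Candidate D: set leaf[0] = 57 -> leaves = [57, 95, 81, 16, 11, 49]
  L0: [57, 95, 81, 16, 11, 49]
  L1: h(57,95)=(57*31+95)%997=865 h(81,16)=(81*31+16)%997=533 h(11,49)=(11*31+49)%997=390 -> [865, 533, 390]
  L2: h(865,533)=(865*31+533)%997=429 h(390,390)=(390*31+390)%997=516 -> [429, 516]
  L3: h(429,516)=(429*31+516)%997=854 -> [854]
  root = 854 == target 854  ** MATCH **
Candidate D produces the target root.

Answer: D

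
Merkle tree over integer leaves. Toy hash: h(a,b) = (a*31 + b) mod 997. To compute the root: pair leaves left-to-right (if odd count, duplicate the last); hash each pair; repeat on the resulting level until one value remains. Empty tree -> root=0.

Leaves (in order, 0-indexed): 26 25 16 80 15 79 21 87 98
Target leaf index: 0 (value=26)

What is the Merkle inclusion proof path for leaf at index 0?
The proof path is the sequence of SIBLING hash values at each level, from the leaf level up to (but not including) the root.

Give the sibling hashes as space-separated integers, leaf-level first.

L0 (leaves): [26, 25, 16, 80, 15, 79, 21, 87, 98], target index=0
L1: h(26,25)=(26*31+25)%997=831 [pair 0] h(16,80)=(16*31+80)%997=576 [pair 1] h(15,79)=(15*31+79)%997=544 [pair 2] h(21,87)=(21*31+87)%997=738 [pair 3] h(98,98)=(98*31+98)%997=145 [pair 4] -> [831, 576, 544, 738, 145]
  Sibling for proof at L0: 25
L2: h(831,576)=(831*31+576)%997=415 [pair 0] h(544,738)=(544*31+738)%997=653 [pair 1] h(145,145)=(145*31+145)%997=652 [pair 2] -> [415, 653, 652]
  Sibling for proof at L1: 576
L3: h(415,653)=(415*31+653)%997=557 [pair 0] h(652,652)=(652*31+652)%997=924 [pair 1] -> [557, 924]
  Sibling for proof at L2: 653
L4: h(557,924)=(557*31+924)%997=245 [pair 0] -> [245]
  Sibling for proof at L3: 924
Root: 245
Proof path (sibling hashes from leaf to root): [25, 576, 653, 924]

Answer: 25 576 653 924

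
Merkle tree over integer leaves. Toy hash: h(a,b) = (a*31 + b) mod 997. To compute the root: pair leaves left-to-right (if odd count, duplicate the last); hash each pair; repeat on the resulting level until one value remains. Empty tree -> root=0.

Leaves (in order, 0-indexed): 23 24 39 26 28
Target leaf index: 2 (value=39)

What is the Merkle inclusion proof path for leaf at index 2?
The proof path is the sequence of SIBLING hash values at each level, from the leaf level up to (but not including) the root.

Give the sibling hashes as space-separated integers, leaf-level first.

L0 (leaves): [23, 24, 39, 26, 28], target index=2
L1: h(23,24)=(23*31+24)%997=737 [pair 0] h(39,26)=(39*31+26)%997=238 [pair 1] h(28,28)=(28*31+28)%997=896 [pair 2] -> [737, 238, 896]
  Sibling for proof at L0: 26
L2: h(737,238)=(737*31+238)%997=154 [pair 0] h(896,896)=(896*31+896)%997=756 [pair 1] -> [154, 756]
  Sibling for proof at L1: 737
L3: h(154,756)=(154*31+756)%997=545 [pair 0] -> [545]
  Sibling for proof at L2: 756
Root: 545
Proof path (sibling hashes from leaf to root): [26, 737, 756]

Answer: 26 737 756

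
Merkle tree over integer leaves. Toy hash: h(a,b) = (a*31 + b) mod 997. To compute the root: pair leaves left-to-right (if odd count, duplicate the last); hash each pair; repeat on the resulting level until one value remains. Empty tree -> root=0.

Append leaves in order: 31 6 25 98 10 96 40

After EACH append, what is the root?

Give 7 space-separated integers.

After append 31 (leaves=[31]):
  L0: [31]
  root=31
After append 6 (leaves=[31, 6]):
  L0: [31, 6]
  L1: h(31,6)=(31*31+6)%997=967 -> [967]
  root=967
After append 25 (leaves=[31, 6, 25]):
  L0: [31, 6, 25]
  L1: h(31,6)=(31*31+6)%997=967 h(25,25)=(25*31+25)%997=800 -> [967, 800]
  L2: h(967,800)=(967*31+800)%997=867 -> [867]
  root=867
After append 98 (leaves=[31, 6, 25, 98]):
  L0: [31, 6, 25, 98]
  L1: h(31,6)=(31*31+6)%997=967 h(25,98)=(25*31+98)%997=873 -> [967, 873]
  L2: h(967,873)=(967*31+873)%997=940 -> [940]
  root=940
After append 10 (leaves=[31, 6, 25, 98, 10]):
  L0: [31, 6, 25, 98, 10]
  L1: h(31,6)=(31*31+6)%997=967 h(25,98)=(25*31+98)%997=873 h(10,10)=(10*31+10)%997=320 -> [967, 873, 320]
  L2: h(967,873)=(967*31+873)%997=940 h(320,320)=(320*31+320)%997=270 -> [940, 270]
  L3: h(940,270)=(940*31+270)%997=497 -> [497]
  root=497
After append 96 (leaves=[31, 6, 25, 98, 10, 96]):
  L0: [31, 6, 25, 98, 10, 96]
  L1: h(31,6)=(31*31+6)%997=967 h(25,98)=(25*31+98)%997=873 h(10,96)=(10*31+96)%997=406 -> [967, 873, 406]
  L2: h(967,873)=(967*31+873)%997=940 h(406,406)=(406*31+406)%997=31 -> [940, 31]
  L3: h(940,31)=(940*31+31)%997=258 -> [258]
  root=258
After append 40 (leaves=[31, 6, 25, 98, 10, 96, 40]):
  L0: [31, 6, 25, 98, 10, 96, 40]
  L1: h(31,6)=(31*31+6)%997=967 h(25,98)=(25*31+98)%997=873 h(10,96)=(10*31+96)%997=406 h(40,40)=(40*31+40)%997=283 -> [967, 873, 406, 283]
  L2: h(967,873)=(967*31+873)%997=940 h(406,283)=(406*31+283)%997=905 -> [940, 905]
  L3: h(940,905)=(940*31+905)%997=135 -> [135]
  root=135

Answer: 31 967 867 940 497 258 135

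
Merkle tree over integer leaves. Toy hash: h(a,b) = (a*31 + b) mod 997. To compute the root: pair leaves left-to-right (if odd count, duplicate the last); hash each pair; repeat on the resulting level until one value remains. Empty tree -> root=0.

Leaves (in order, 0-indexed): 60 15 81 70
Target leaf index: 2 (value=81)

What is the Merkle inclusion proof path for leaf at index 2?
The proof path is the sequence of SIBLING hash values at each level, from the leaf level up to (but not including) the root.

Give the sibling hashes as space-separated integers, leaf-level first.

Answer: 70 878

Derivation:
L0 (leaves): [60, 15, 81, 70], target index=2
L1: h(60,15)=(60*31+15)%997=878 [pair 0] h(81,70)=(81*31+70)%997=587 [pair 1] -> [878, 587]
  Sibling for proof at L0: 70
L2: h(878,587)=(878*31+587)%997=886 [pair 0] -> [886]
  Sibling for proof at L1: 878
Root: 886
Proof path (sibling hashes from leaf to root): [70, 878]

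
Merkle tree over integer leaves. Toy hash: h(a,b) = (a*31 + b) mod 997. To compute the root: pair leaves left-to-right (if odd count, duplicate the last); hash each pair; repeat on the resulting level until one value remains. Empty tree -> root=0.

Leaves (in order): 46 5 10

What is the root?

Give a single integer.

Answer: 813

Derivation:
L0: [46, 5, 10]
L1: h(46,5)=(46*31+5)%997=434 h(10,10)=(10*31+10)%997=320 -> [434, 320]
L2: h(434,320)=(434*31+320)%997=813 -> [813]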